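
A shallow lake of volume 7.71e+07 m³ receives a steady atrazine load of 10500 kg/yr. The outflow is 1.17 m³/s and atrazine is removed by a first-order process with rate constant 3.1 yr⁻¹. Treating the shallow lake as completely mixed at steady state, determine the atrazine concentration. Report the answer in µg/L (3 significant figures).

Outflow Q = 1.17 m³/s × 3.156e+07 s/yr = 3.692e+07 m³/yr.
Steady-state CSTR mass balance: W = Q·C + k·V·C, so C = W/(Q + kV).
Q + kV = 3.692e+07 + 3.1·7.71e+07 = 2.759e+08 m³/yr.
C = 10500/2.759e+08 = 3.805e-05 kg/m³ = 0.03805 mg/L = 38.05 µg/L.

38.1 µg/L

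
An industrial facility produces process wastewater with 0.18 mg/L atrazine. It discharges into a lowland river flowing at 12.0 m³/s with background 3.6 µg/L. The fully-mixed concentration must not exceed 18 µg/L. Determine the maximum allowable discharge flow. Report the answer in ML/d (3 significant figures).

3.6 µg/L = 0.0036 mg/L.
18 µg/L = 0.018 mg/L.
Mass balance at complete mixing: C_std·(Q_w + Q_r) = Q_w·C_e + Q_r·C_b.
Rearranging, Q_w = Q_r·(C_std − C_b)/(C_e − C_std) = 12.0·(0.018 − 0.0036) / (0.18 − 0.018) = 1.067 m³/s.
= 92.16 ML/d.

92.2 ML/d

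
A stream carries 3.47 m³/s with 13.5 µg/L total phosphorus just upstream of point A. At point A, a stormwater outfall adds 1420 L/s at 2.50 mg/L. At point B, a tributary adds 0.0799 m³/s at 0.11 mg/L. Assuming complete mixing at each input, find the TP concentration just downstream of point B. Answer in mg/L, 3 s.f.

0.725 mg/L

13.5 µg/L = 0.0135 mg/L.
1420 L/s = 1.42 m³/s.
After input A: C = (3.47·0.0135 + 1.42·2.5) / 4.89 = 0.7356 mg/L.
After input B: C = (4.89·0.7356 + 0.0799·0.11) / 4.97 = 0.7255 mg/L.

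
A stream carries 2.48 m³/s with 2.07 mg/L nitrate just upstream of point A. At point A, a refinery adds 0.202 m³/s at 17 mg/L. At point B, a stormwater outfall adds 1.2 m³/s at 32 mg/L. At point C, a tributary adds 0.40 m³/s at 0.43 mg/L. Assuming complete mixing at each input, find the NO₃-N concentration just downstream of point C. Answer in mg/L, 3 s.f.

After input A: C = (2.48·2.07 + 0.202·17) / 2.682 = 3.194 mg/L.
After input B: C = (2.682·3.194 + 1.2·32) / 3.882 = 12.1 mg/L.
After input C: C = (3.882·12.1 + 0.4·0.43) / 4.282 = 11.01 mg/L.

11.0 mg/L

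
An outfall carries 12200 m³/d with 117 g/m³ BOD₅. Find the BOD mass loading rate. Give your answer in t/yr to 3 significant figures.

12200 m³/d = 0.1412 m³/s.
Mass flux = Q·C = 0.1412 m³/s × 117 g/m³ = 16.52 g/s.
= 16.52 g/s × 31.56 = 521.4 t/yr.

521 t/yr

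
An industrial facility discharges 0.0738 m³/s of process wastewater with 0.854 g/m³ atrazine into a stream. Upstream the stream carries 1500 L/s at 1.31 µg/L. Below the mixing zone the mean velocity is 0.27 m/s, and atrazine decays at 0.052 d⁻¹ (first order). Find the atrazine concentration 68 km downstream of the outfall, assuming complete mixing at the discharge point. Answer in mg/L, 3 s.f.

1500 L/s = 1.5 m³/s.
1.31 µg/L = 0.00131 mg/L.
After complete mixing, C₀ = (0.0738·0.854 + 1.5·0.00131) / 1.574 = 0.0413 mg/L.
Travel time t = 6.8e+04 m / 0.27 m/s = 2.519e+05 s = 2.915 d.
C = 0.0413·exp(−0.052·2.915) = 0.0413·0.8594 = 0.03549 mg/L.

0.0355 mg/L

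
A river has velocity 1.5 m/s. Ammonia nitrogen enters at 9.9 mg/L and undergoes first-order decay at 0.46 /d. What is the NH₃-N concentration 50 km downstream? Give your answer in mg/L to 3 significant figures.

Travel time t = 50 km / 1.5 m/s = 5e+04/1.5 = 3.333e+04 s = 0.3858 d.
First-order decay: C = 9.9·exp(−0.46·0.3858) = 9.9·0.8374 = 8.29 mg/L.

8.29 mg/L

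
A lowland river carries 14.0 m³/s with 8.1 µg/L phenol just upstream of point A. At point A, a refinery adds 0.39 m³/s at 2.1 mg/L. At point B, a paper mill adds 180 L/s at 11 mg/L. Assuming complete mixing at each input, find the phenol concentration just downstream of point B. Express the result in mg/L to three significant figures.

8.1 µg/L = 0.0081 mg/L.
After input A: C = (14·0.0081 + 0.39·2.1) / 14.39 = 0.06479 mg/L.
180 L/s = 0.18 m³/s.
After input B: C = (14.39·0.06479 + 0.18·11) / 14.57 = 0.1999 mg/L.

0.200 mg/L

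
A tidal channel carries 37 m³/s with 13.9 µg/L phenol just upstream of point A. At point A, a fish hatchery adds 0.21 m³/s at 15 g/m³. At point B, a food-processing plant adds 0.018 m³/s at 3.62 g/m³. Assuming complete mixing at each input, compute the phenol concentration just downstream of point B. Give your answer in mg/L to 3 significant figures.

0.100 mg/L

13.9 µg/L = 0.0139 mg/L.
After input A: C = (37·0.0139 + 0.21·15) / 37.21 = 0.09848 mg/L.
After input B: C = (37.21·0.09848 + 0.018·3.62) / 37.23 = 0.1002 mg/L.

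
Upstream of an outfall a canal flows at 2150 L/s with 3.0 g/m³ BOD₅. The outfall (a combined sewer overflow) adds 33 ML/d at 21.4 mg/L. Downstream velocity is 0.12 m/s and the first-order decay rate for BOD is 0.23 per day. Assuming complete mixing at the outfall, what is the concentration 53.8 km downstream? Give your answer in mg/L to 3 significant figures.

33 ML/d = 0.3819 m³/s.
2150 L/s = 2.15 m³/s.
After complete mixing, C₀ = (0.3819·21.4 + 2.15·3) / 2.532 = 5.776 mg/L.
Travel time t = 5.38e+04 m / 0.12 m/s = 4.483e+05 s = 5.189 d.
C = 5.776·exp(−0.23·5.189) = 5.776·0.3032 = 1.751 mg/L.

1.75 mg/L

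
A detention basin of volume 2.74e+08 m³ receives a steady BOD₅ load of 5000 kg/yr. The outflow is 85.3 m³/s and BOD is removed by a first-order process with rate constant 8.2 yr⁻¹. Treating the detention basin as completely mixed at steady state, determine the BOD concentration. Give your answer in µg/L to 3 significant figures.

Outflow Q = 85.3 m³/s × 3.156e+07 s/yr = 2.692e+09 m³/yr.
Steady-state CSTR mass balance: W = Q·C + k·V·C, so C = W/(Q + kV).
Q + kV = 2.692e+09 + 8.2·2.74e+08 = 4.939e+09 m³/yr.
C = 5000/4.939e+09 = 1.012e-06 kg/m³ = 0.001012 mg/L = 1.012 µg/L.

1.01 µg/L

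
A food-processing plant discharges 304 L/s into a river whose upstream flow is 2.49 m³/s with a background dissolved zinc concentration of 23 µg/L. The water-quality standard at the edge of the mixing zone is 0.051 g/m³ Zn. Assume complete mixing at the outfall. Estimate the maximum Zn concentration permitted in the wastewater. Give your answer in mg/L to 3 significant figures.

304 L/s = 0.304 m³/s.
23 µg/L = 0.023 mg/L.
Mass balance: 0.051·2.794 = 0.304·Cₑ + 2.49·0.023.
Cₑ = (0.1425 − 0.05727) / 0.304 = 0.2803 mg/L.

0.280 mg/L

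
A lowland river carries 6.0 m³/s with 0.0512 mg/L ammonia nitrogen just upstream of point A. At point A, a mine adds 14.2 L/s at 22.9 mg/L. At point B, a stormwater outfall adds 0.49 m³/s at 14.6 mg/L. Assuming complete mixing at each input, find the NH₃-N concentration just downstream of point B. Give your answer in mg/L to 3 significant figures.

1.20 mg/L

14.2 L/s = 0.0142 m³/s.
After input A: C = (6·0.0512 + 0.0142·22.9) / 6.014 = 0.1051 mg/L.
After input B: C = (6.014·0.1051 + 0.49·14.6) / 6.504 = 1.197 mg/L.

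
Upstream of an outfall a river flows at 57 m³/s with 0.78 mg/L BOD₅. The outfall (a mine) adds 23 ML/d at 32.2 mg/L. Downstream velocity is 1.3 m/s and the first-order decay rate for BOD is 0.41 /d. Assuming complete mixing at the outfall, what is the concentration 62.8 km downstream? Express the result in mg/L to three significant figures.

23 ML/d = 0.2662 m³/s.
After complete mixing, C₀ = (0.2662·32.2 + 57·0.78) / 57.27 = 0.9261 mg/L.
Travel time t = 6.28e+04 m / 1.3 m/s = 4.831e+04 s = 0.5591 d.
C = 0.9261·exp(−0.41·0.5591) = 0.9261·0.7951 = 0.7363 mg/L.

0.736 mg/L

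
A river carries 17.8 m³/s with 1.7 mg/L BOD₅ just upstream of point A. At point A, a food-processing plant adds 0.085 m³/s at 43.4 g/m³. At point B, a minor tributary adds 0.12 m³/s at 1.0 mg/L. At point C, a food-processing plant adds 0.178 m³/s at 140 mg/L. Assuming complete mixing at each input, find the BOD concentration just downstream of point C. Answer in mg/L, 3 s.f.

After input A: C = (17.8·1.7 + 0.085·43.4) / 17.89 = 1.898 mg/L.
After input B: C = (17.89·1.898 + 0.12·1) / 18.01 = 1.892 mg/L.
After input C: C = (18.01·1.892 + 0.178·140) / 18.18 = 3.244 mg/L.

3.24 mg/L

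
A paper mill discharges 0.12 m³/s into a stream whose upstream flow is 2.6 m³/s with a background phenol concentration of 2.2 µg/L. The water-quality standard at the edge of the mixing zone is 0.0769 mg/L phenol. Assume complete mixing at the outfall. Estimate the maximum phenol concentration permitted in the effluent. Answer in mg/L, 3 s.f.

2.2 µg/L = 0.0022 mg/L.
Mass balance: 0.0769·2.72 = 0.12·Cₑ + 2.6·0.0022.
Cₑ = (0.2092 − 0.00572) / 0.12 = 1.695 mg/L.

1.70 mg/L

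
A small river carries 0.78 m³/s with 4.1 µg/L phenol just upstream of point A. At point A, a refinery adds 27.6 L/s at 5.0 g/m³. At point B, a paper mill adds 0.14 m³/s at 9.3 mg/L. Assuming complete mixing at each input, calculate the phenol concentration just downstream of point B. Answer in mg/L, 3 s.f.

1.52 mg/L

4.1 µg/L = 0.0041 mg/L.
27.6 L/s = 0.0276 m³/s.
After input A: C = (0.78·0.0041 + 0.0276·5) / 0.8076 = 0.1748 mg/L.
After input B: C = (0.8076·0.1748 + 0.14·9.3) / 0.9476 = 1.523 mg/L.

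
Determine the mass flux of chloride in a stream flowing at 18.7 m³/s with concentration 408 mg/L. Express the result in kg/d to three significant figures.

Mass flux = Q·C = 18.7 m³/s × 408 g/m³ = 7630 g/s.
= 7630 g/s × 86.4 = 6.592e+05 kg/d.

659000 kg/d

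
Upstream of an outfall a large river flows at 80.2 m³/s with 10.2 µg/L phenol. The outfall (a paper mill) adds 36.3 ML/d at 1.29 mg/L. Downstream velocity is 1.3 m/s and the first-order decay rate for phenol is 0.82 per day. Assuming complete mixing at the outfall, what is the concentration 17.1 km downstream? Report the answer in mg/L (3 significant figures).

0.0149 mg/L

36.3 ML/d = 0.4201 m³/s.
10.2 µg/L = 0.0102 mg/L.
After complete mixing, C₀ = (0.4201·1.29 + 80.2·0.0102) / 80.62 = 0.01687 mg/L.
Travel time t = 1.71e+04 m / 1.3 m/s = 1.315e+04 s = 0.1522 d.
C = 0.01687·exp(−0.82·0.1522) = 0.01687·0.8826 = 0.01489 mg/L.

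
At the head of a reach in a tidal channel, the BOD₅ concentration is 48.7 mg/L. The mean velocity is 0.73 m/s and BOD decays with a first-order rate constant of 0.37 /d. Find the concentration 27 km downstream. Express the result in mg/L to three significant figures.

41.6 mg/L

Travel time t = 27 km / 0.73 m/s = 2.7e+04/0.73 = 3.699e+04 s = 0.4281 d.
First-order decay: C = 48.7·exp(−0.37·0.4281) = 48.7·0.8535 = 41.57 mg/L.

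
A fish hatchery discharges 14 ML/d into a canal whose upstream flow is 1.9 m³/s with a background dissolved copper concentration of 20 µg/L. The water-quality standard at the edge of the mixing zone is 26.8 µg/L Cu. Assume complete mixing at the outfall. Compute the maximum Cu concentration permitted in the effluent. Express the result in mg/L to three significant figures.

0.107 mg/L

14 ML/d = 0.162 m³/s.
20 µg/L = 0.02 mg/L.
26.8 µg/L = 0.0268 mg/L.
Mass balance: 0.0268·2.062 = 0.162·Cₑ + 1.9·0.02.
Cₑ = (0.05526 − 0.038) / 0.162 = 0.1065 mg/L.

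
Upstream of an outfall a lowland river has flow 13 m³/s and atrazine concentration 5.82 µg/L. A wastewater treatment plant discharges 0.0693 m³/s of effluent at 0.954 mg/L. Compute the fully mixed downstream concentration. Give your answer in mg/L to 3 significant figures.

0.0108 mg/L

5.82 µg/L = 0.00582 mg/L.
Flow-weighted mixing gives C = (0.0693·0.954 + 13·0.00582) / (0.0693 + 13) = 0.1418/13.07 = 0.01085 mg/L.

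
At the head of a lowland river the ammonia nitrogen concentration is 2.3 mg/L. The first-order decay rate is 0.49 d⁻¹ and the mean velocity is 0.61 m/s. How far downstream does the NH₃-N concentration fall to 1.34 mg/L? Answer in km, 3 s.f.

From C = C₀·e^(−kt), t = ln(C₀/C)/k = ln(2.3/1.34)/0.49 = 0.5402/0.49 = 1.103 d.
Distance = v·t = 0.61 m/s × 9.526e+04 s = 5.811e+04 m = 58.11 km.

58.1 km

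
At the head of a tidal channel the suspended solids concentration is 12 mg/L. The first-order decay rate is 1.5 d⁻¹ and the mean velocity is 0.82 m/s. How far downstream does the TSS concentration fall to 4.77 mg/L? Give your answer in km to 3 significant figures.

From C = C₀·e^(−kt), t = ln(C₀/C)/k = ln(12/4.77)/1.5 = 0.9226/1.5 = 0.615 d.
Distance = v·t = 0.82 m/s × 5.314e+04 s = 4.357e+04 m = 43.57 km.

43.6 km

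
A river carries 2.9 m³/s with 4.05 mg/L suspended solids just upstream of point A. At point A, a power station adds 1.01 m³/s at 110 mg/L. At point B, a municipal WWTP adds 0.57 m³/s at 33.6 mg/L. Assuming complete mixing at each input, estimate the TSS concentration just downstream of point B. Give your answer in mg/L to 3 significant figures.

31.7 mg/L

After input A: C = (2.9·4.05 + 1.01·110) / 3.91 = 31.42 mg/L.
After input B: C = (3.91·31.42 + 0.57·33.6) / 4.48 = 31.7 mg/L.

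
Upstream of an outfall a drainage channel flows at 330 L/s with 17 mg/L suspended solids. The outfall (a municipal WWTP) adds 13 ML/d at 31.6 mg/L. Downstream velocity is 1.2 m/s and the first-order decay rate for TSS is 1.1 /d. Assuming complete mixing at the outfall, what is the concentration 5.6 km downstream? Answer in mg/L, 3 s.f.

20.3 mg/L

13 ML/d = 0.1505 m³/s.
330 L/s = 0.33 m³/s.
After complete mixing, C₀ = (0.1505·31.6 + 0.33·17) / 0.4805 = 21.57 mg/L.
Travel time t = 5600 m / 1.2 m/s = 4667 s = 0.05401 d.
C = 21.57·exp(−1.1·0.05401) = 21.57·0.9423 = 20.33 mg/L.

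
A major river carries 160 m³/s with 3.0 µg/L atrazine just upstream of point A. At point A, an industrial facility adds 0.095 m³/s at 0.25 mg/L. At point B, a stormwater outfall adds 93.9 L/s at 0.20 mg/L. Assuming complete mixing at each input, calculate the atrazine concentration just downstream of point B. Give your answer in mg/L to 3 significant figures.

3.0 µg/L = 0.003 mg/L.
After input A: C = (160·0.003 + 0.095·0.25) / 160.1 = 0.003147 mg/L.
93.9 L/s = 0.0939 m³/s.
After input B: C = (160.1·0.003147 + 0.0939·0.2) / 160.2 = 0.003262 mg/L.

0.00326 mg/L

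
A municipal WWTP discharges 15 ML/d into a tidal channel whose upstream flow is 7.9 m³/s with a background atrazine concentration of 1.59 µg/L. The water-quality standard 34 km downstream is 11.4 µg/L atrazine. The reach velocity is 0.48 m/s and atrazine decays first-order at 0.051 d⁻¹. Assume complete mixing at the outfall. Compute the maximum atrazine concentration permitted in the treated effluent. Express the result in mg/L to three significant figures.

15 ML/d = 0.1736 m³/s.
1.59 µg/L = 0.00159 mg/L.
11.4 µg/L = 0.0114 mg/L.
Travel time to the compliance point: t = 3.4e+04/0.48 = 7.083e+04 s = 0.8198 d; decay factor exp(−0.051·0.8198) = 0.9591.
So the concentration just after mixing may be at most 0.0114/0.9591 = 0.01189 mg/L.
Mass balance: 0.01189·8.074 = 0.1736·Cₑ + 7.9·0.00159.
Cₑ = (0.09597 − 0.01256) / 0.1736 = 0.4804 mg/L.

0.480 mg/L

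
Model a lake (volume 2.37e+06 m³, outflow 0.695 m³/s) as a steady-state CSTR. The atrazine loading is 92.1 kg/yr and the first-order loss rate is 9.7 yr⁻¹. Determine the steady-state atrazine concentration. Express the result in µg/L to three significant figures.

Outflow Q = 0.695 m³/s × 3.156e+07 s/yr = 2.193e+07 m³/yr.
Steady-state CSTR mass balance: W = Q·C + k·V·C, so C = W/(Q + kV).
Q + kV = 2.193e+07 + 9.7·2.37e+06 = 4.492e+07 m³/yr.
C = 92.1/4.492e+07 = 2.05e-06 kg/m³ = 0.00205 mg/L = 2.05 µg/L.

2.05 µg/L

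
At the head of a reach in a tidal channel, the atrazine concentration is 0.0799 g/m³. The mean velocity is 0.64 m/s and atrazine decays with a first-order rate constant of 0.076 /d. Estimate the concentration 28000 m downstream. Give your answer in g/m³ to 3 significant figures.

Travel time t = 28000 m / 0.64 m/s = 2.8e+04/0.64 = 4.375e+04 s = 0.5064 d.
First-order decay: C = 0.0799·exp(−0.076·0.5064) = 0.0799·0.9622 = 0.07688 g/m³.

0.0769 g/m³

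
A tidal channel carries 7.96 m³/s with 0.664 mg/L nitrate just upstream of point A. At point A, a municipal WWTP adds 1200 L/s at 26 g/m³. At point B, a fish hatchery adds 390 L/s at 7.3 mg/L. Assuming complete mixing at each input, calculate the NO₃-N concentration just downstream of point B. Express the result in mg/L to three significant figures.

1200 L/s = 1.2 m³/s.
After input A: C = (7.96·0.664 + 1.2·26) / 9.16 = 3.983 mg/L.
390 L/s = 0.39 m³/s.
After input B: C = (9.16·3.983 + 0.39·7.3) / 9.55 = 4.119 mg/L.

4.12 mg/L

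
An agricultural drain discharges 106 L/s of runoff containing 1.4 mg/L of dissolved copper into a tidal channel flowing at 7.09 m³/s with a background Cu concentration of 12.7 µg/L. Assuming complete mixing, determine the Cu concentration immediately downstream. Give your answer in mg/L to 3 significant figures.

0.0331 mg/L

106 L/s = 0.106 m³/s.
12.7 µg/L = 0.0127 mg/L.
Flow-weighted mixing gives C = (0.106·1.4 + 7.09·0.0127) / (0.106 + 7.09) = 0.2384/7.196 = 0.03314 mg/L.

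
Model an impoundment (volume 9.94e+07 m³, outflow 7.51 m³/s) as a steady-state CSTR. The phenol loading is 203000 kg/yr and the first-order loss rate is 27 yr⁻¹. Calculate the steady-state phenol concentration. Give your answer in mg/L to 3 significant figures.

0.0695 mg/L

Outflow Q = 7.51 m³/s × 3.156e+07 s/yr = 2.37e+08 m³/yr.
Steady-state CSTR mass balance: W = Q·C + k·V·C, so C = W/(Q + kV).
Q + kV = 2.37e+08 + 27·9.94e+07 = 2.921e+09 m³/yr.
C = 203000/2.921e+09 = 6.95e-05 kg/m³ = 0.0695 mg/L.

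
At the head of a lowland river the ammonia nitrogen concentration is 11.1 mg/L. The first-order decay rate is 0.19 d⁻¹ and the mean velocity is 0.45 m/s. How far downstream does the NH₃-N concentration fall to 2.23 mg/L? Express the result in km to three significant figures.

From C = C₀·e^(−kt), t = ln(C₀/C)/k = ln(11.1/2.23)/0.19 = 1.605/0.19 = 8.447 d.
Distance = v·t = 0.45 m/s × 7.298e+05 s = 3.284e+05 m = 328.4 km.

328 km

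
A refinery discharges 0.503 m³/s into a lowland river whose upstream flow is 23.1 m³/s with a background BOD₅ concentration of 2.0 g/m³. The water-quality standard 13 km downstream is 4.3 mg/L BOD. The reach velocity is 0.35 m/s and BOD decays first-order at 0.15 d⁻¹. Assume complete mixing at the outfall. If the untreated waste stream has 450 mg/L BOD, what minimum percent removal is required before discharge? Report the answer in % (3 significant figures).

Travel time to the compliance point: t = 1.3e+04/0.35 = 3.714e+04 s = 0.4299 d; decay factor exp(−0.15·0.4299) = 0.9376.
So the concentration just after mixing may be at most 4.3/0.9376 = 4.586 mg/L.
Mass balance: 4.586·23.6 = 0.503·Cₑ + 23.1·2.
Cₑ = (108.3 − 46.2) / 0.503 = 123.4 mg/L.
Required removal = 1 − 123.4/450 = 72.59 %.

72.6 %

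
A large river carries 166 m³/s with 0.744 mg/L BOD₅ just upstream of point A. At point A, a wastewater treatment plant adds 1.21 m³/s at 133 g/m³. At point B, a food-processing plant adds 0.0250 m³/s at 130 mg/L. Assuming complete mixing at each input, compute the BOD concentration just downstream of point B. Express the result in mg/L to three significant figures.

After input A: C = (166·0.744 + 1.21·133) / 167.2 = 1.701 mg/L.
After input B: C = (167.2·1.701 + 0.025·130) / 167.2 = 1.72 mg/L.

1.72 mg/L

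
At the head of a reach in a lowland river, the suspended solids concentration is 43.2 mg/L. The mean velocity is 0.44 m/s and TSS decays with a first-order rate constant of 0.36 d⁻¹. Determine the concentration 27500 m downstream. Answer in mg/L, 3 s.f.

Travel time t = 27500 m / 0.44 m/s = 2.75e+04/0.44 = 6.25e+04 s = 0.7234 d.
First-order decay: C = 43.2·exp(−0.36·0.7234) = 43.2·0.7707 = 33.3 mg/L.

33.3 mg/L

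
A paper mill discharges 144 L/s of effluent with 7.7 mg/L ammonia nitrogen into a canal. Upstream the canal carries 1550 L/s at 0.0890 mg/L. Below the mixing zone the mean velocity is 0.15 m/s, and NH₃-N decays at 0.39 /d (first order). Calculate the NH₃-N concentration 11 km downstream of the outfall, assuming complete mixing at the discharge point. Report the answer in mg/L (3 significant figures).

0.529 mg/L

144 L/s = 0.144 m³/s.
1550 L/s = 1.55 m³/s.
After complete mixing, C₀ = (0.144·7.7 + 1.55·0.089) / 1.694 = 0.736 mg/L.
Travel time t = 1.1e+04 m / 0.15 m/s = 7.333e+04 s = 0.8488 d.
C = 0.736·exp(−0.39·0.8488) = 0.736·0.7182 = 0.5286 mg/L.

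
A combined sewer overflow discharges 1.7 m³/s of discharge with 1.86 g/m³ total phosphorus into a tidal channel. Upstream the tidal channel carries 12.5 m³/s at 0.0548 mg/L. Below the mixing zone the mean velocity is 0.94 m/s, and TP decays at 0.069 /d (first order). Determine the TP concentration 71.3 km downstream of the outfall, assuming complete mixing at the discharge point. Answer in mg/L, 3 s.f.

After complete mixing, C₀ = (1.7·1.86 + 12.5·0.0548) / 14.2 = 0.2709 mg/L.
Travel time t = 7.13e+04 m / 0.94 m/s = 7.585e+04 s = 0.8779 d.
C = 0.2709·exp(−0.069·0.8779) = 0.2709·0.9412 = 0.255 mg/L.

0.255 mg/L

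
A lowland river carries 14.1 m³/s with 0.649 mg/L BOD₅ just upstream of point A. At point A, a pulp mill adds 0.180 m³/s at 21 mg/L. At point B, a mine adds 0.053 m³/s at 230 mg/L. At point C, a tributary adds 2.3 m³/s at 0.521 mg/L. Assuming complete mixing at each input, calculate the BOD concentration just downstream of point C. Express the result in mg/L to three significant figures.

1.58 mg/L

After input A: C = (14.1·0.649 + 0.18·21) / 14.28 = 0.9055 mg/L.
After input B: C = (14.28·0.9055 + 0.053·230) / 14.33 = 1.753 mg/L.
After input C: C = (14.33·1.753 + 2.3·0.521) / 16.63 = 1.582 mg/L.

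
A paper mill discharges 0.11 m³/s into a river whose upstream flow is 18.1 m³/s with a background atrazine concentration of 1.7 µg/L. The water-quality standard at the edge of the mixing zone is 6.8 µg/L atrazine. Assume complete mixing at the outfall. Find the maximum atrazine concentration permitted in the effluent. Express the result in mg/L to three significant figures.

1.7 µg/L = 0.0017 mg/L.
6.8 µg/L = 0.0068 mg/L.
Mass balance: 0.0068·18.21 = 0.11·Cₑ + 18.1·0.0017.
Cₑ = (0.1238 − 0.03077) / 0.11 = 0.846 mg/L.

0.846 mg/L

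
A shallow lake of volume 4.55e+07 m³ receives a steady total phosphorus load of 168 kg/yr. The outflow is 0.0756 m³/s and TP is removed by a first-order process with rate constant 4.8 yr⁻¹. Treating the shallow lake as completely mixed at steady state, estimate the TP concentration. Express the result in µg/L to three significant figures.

Outflow Q = 0.0756 m³/s × 3.156e+07 s/yr = 2.386e+06 m³/yr.
Steady-state CSTR mass balance: W = Q·C + k·V·C, so C = W/(Q + kV).
Q + kV = 2.386e+06 + 4.8·4.55e+07 = 2.208e+08 m³/yr.
C = 168/2.208e+08 = 7.609e-07 kg/m³ = 0.0007609 mg/L = 0.7609 µg/L.

0.761 µg/L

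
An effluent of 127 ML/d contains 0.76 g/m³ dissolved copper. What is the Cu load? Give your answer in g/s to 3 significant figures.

127 ML/d = 1.47 m³/s.
Mass flux = Q·C = 1.47 m³/s × 0.76 g/m³ = 1.117 g/s.

1.12 g/s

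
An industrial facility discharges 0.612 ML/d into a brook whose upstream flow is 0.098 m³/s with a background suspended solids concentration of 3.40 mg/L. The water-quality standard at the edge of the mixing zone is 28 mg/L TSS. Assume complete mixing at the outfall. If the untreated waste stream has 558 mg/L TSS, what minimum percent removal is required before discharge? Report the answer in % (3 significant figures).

0.612 ML/d = 0.007083 m³/s.
Mass balance: 28·0.1051 = 0.007083·Cₑ + 0.098·3.4.
Cₑ = (2.942 − 0.3332) / 0.007083 = 368.3 mg/L.
Required removal = 1 − 368.3/558 = 33.99 %.

34.0 %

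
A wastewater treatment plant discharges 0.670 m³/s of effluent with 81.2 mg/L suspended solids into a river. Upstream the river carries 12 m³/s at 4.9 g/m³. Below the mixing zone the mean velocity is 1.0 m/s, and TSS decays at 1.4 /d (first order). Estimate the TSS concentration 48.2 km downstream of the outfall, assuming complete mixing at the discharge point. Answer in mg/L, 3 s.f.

4.09 mg/L

After complete mixing, C₀ = (0.67·81.2 + 12·4.9) / 12.67 = 8.935 mg/L.
Travel time t = 4.82e+04 m / 1.0 m/s = 4.82e+04 s = 0.5579 d.
C = 8.935·exp(−1.4·0.5579) = 8.935·0.4579 = 4.092 mg/L.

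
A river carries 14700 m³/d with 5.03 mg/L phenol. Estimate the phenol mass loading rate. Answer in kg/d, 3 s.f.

73.9 kg/d

14700 m³/d = 0.1701 m³/s.
Mass flux = Q·C = 0.1701 m³/s × 5.03 g/m³ = 0.8558 g/s.
= 0.8558 g/s × 86.4 = 73.94 kg/d.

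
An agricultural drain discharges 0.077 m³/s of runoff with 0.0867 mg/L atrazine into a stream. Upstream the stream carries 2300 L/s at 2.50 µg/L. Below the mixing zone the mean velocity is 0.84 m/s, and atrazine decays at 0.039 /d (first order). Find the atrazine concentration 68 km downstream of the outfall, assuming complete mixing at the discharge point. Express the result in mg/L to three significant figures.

0.00504 mg/L

2300 L/s = 2.3 m³/s.
2.50 µg/L = 0.0025 mg/L.
After complete mixing, C₀ = (0.077·0.0867 + 2.3·0.0025) / 2.377 = 0.005228 mg/L.
Travel time t = 6.8e+04 m / 0.84 m/s = 8.095e+04 s = 0.9369 d.
C = 0.005228·exp(−0.039·0.9369) = 0.005228·0.9641 = 0.00504 mg/L.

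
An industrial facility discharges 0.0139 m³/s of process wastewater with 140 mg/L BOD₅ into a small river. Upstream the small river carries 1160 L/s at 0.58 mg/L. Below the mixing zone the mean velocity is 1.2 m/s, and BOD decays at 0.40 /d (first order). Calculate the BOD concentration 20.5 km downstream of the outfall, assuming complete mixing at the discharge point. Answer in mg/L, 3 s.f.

2.06 mg/L

1160 L/s = 1.16 m³/s.
After complete mixing, C₀ = (0.0139·140 + 1.16·0.58) / 1.174 = 2.231 mg/L.
Travel time t = 2.05e+04 m / 1.2 m/s = 1.708e+04 s = 0.1977 d.
C = 2.231·exp(−0.40·0.1977) = 2.231·0.924 = 2.061 mg/L.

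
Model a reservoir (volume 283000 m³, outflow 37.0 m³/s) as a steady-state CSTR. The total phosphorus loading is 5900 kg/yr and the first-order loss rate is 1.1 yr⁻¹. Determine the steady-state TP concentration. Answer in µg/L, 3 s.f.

5.05 µg/L

Outflow Q = 37.0 m³/s × 3.156e+07 s/yr = 1.168e+09 m³/yr.
Steady-state CSTR mass balance: W = Q·C + k·V·C, so C = W/(Q + kV).
Q + kV = 1.168e+09 + 1.1·283000 = 1.168e+09 m³/yr.
C = 5900/1.168e+09 = 5.052e-06 kg/m³ = 0.005052 mg/L = 5.052 µg/L.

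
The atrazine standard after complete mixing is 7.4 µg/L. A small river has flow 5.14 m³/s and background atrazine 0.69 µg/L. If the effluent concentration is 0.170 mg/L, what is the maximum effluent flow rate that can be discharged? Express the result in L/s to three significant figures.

0.69 µg/L = 0.00069 mg/L.
7.4 µg/L = 0.0074 mg/L.
Mass balance at complete mixing: C_std·(Q_w + Q_r) = Q_w·C_e + Q_r·C_b.
Rearranging, Q_w = Q_r·(C_std − C_b)/(C_e − C_std) = 5.14·(0.0074 − 0.00069) / (0.17 − 0.0074) = 0.2121 m³/s.
= 212.1 L/s.

212 L/s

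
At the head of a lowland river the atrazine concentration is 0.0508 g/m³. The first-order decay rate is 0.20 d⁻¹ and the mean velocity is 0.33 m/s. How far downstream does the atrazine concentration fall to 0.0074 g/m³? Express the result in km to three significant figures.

From C = C₀·e^(−kt), t = ln(C₀/C)/k = ln(0.0508/0.0074)/0.20 = 1.926/0.20 = 9.632 d.
Distance = v·t = 0.33 m/s × 8.322e+05 s = 2.746e+05 m = 274.6 km.

275 km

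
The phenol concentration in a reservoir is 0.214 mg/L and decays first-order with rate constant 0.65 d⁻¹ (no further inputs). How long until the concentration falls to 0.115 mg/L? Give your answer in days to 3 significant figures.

t = ln(C₀/C)/k = ln(0.214/0.115)/0.65 = 0.621/0.65 = 0.9555 d.

0.955 d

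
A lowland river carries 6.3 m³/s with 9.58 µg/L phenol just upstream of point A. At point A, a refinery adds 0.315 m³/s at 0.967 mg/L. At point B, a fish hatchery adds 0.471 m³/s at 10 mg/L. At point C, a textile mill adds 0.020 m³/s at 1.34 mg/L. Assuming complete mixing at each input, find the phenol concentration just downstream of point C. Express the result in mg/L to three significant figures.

9.58 µg/L = 0.00958 mg/L.
After input A: C = (6.3·0.00958 + 0.315·0.967) / 6.615 = 0.05517 mg/L.
After input B: C = (6.615·0.05517 + 0.471·10) / 7.086 = 0.7162 mg/L.
After input C: C = (7.086·0.7162 + 0.02·1.34) / 7.106 = 0.718 mg/L.

0.718 mg/L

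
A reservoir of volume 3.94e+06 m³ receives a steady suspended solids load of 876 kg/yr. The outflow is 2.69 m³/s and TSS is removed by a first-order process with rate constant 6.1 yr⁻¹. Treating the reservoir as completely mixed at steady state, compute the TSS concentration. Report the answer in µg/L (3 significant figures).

Outflow Q = 2.69 m³/s × 3.156e+07 s/yr = 8.489e+07 m³/yr.
Steady-state CSTR mass balance: W = Q·C + k·V·C, so C = W/(Q + kV).
Q + kV = 8.489e+07 + 6.1·3.94e+06 = 1.089e+08 m³/yr.
C = 876/1.089e+08 = 8.042e-06 kg/m³ = 0.008042 mg/L = 8.042 µg/L.

8.04 µg/L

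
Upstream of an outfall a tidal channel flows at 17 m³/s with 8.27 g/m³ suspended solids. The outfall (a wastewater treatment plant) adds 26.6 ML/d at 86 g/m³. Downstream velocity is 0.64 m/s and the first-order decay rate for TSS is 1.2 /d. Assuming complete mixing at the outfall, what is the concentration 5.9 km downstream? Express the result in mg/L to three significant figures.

8.49 mg/L

26.6 ML/d = 0.3079 m³/s.
After complete mixing, C₀ = (0.3079·86 + 17·8.27) / 17.31 = 9.653 mg/L.
Travel time t = 5900 m / 0.64 m/s = 9219 s = 0.1067 d.
C = 9.653·exp(−1.2·0.1067) = 9.653·0.8798 = 8.493 mg/L.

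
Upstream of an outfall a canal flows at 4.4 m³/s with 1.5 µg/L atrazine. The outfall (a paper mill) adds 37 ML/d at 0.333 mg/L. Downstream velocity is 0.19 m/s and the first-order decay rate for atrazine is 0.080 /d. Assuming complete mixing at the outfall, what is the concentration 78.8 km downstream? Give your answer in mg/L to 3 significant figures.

0.0210 mg/L

37 ML/d = 0.4282 m³/s.
1.5 µg/L = 0.0015 mg/L.
After complete mixing, C₀ = (0.4282·0.333 + 4.4·0.0015) / 4.828 = 0.0309 mg/L.
Travel time t = 7.88e+04 m / 0.19 m/s = 4.147e+05 s = 4.8 d.
C = 0.0309·exp(−0.080·4.8) = 0.0309·0.6811 = 0.02105 mg/L.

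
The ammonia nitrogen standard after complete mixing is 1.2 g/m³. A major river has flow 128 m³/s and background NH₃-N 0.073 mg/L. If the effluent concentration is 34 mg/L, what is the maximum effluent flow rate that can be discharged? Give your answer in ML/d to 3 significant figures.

380 ML/d

Mass balance at complete mixing: C_std·(Q_w + Q_r) = Q_w·C_e + Q_r·C_b.
Rearranging, Q_w = Q_r·(C_std − C_b)/(C_e − C_std) = 128·(1.2 − 0.073) / (34 − 1.2) = 4.398 m³/s.
= 380 ML/d.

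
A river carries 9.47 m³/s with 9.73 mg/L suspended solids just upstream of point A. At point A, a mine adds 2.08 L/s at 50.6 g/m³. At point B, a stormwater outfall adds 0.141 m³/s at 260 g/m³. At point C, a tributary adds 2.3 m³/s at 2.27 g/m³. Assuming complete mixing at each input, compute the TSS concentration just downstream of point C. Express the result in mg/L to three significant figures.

2.08 L/s = 0.00208 m³/s.
After input A: C = (9.47·9.73 + 0.00208·50.6) / 9.472 = 9.739 mg/L.
After input B: C = (9.472·9.739 + 0.141·260) / 9.613 = 13.41 mg/L.
After input C: C = (9.613·13.41 + 2.3·2.27) / 11.91 = 11.26 mg/L.

11.3 mg/L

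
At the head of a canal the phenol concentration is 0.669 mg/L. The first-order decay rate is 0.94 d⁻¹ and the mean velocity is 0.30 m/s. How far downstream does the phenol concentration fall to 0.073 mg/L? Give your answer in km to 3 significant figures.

61.1 km

From C = C₀·e^(−kt), t = ln(C₀/C)/k = ln(0.669/0.073)/0.94 = 2.215/0.94 = 2.357 d.
Distance = v·t = 0.30 m/s × 2.036e+05 s = 6.109e+04 m = 61.09 km.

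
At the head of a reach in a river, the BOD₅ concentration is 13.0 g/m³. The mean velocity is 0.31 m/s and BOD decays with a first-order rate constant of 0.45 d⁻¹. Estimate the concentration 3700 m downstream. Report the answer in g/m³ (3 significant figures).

12.2 g/m³

Travel time t = 3700 m / 0.31 m/s = 3700/0.31 = 1.194e+04 s = 0.1381 d.
First-order decay: C = 13.0·exp(−0.45·0.1381) = 13.0·0.9397 = 12.22 g/m³.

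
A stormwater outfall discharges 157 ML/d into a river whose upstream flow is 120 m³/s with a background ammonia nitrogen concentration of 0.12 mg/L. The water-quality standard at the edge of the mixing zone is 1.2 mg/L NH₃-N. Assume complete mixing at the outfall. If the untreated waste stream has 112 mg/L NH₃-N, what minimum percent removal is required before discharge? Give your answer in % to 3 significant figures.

35.2 %

157 ML/d = 1.817 m³/s.
Mass balance: 1.2·121.8 = 1.817·Cₑ + 120·0.12.
Cₑ = (146.2 − 14.4) / 1.817 = 72.52 mg/L.
Required removal = 1 − 72.52/112 = 35.25 %.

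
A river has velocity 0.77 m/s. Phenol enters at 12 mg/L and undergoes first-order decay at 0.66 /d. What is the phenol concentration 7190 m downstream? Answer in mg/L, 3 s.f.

Travel time t = 7190 m / 0.77 m/s = 7190/0.77 = 9338 s = 0.1081 d.
First-order decay: C = 12·exp(−0.66·0.1081) = 12·0.9312 = 11.17 mg/L.

11.2 mg/L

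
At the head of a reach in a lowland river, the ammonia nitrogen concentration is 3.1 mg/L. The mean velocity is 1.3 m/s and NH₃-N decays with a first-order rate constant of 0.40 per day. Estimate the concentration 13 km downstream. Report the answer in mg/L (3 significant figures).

2.96 mg/L

Travel time t = 13 km / 1.3 m/s = 1.3e+04/1.3 = 1e+04 s = 0.1157 d.
First-order decay: C = 3.1·exp(−0.40·0.1157) = 3.1·0.9548 = 2.96 mg/L.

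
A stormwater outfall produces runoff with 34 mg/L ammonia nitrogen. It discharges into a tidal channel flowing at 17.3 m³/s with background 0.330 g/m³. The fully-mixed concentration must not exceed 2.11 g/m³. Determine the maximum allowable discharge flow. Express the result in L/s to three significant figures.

966 L/s

Mass balance at complete mixing: C_std·(Q_w + Q_r) = Q_w·C_e + Q_r·C_b.
Rearranging, Q_w = Q_r·(C_std − C_b)/(C_e − C_std) = 17.3·(2.11 − 0.33) / (34 − 2.11) = 0.9656 m³/s.
= 965.6 L/s.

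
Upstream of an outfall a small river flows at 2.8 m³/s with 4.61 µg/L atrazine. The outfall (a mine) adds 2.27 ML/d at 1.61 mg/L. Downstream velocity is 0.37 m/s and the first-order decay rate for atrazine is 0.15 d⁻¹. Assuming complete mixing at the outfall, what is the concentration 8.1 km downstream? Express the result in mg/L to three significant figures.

0.0188 mg/L

2.27 ML/d = 0.02627 m³/s.
4.61 µg/L = 0.00461 mg/L.
After complete mixing, C₀ = (0.02627·1.61 + 2.8·0.00461) / 2.826 = 0.01953 mg/L.
Travel time t = 8100 m / 0.37 m/s = 2.189e+04 s = 0.2534 d.
C = 0.01953·exp(−0.15·0.2534) = 0.01953·0.9627 = 0.01881 mg/L.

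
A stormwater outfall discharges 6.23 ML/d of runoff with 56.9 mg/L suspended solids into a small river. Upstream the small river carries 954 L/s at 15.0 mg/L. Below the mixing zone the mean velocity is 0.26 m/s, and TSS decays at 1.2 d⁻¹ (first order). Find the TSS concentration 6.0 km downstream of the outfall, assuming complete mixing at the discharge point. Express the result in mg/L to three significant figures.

6.23 ML/d = 0.07211 m³/s.
954 L/s = 0.954 m³/s.
After complete mixing, C₀ = (0.07211·56.9 + 0.954·15) / 1.026 = 17.94 mg/L.
Travel time t = 6000 m / 0.26 m/s = 2.308e+04 s = 0.2671 d.
C = 17.94·exp(−1.2·0.2671) = 17.94·0.7258 = 13.02 mg/L.

13.0 mg/L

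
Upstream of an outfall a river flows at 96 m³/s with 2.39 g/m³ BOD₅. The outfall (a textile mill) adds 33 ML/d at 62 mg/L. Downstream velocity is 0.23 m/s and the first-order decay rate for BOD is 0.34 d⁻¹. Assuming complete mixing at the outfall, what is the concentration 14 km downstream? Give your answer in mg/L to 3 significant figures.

2.07 mg/L

33 ML/d = 0.3819 m³/s.
After complete mixing, C₀ = (0.3819·62 + 96·2.39) / 96.38 = 2.626 mg/L.
Travel time t = 1.4e+04 m / 0.23 m/s = 6.087e+04 s = 0.7045 d.
C = 2.626·exp(−0.34·0.7045) = 2.626·0.787 = 2.067 mg/L.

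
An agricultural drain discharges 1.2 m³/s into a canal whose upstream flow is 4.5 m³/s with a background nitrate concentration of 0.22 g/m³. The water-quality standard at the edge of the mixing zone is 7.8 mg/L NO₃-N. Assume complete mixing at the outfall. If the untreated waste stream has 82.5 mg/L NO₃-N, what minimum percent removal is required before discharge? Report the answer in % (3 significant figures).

Mass balance: 7.8·5.7 = 1.2·Cₑ + 4.5·0.22.
Cₑ = (44.46 − 0.99) / 1.2 = 36.23 mg/L.
Required removal = 1 − 36.23/82.5 = 56.09 %.

56.1 %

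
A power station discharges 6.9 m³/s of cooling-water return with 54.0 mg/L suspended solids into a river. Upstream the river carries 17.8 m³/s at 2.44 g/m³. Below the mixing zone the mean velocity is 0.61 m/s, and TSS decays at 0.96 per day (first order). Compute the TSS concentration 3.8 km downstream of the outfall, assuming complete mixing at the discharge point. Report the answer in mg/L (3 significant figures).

After complete mixing, C₀ = (6.9·54 + 17.8·2.44) / 24.7 = 16.84 mg/L.
Travel time t = 3800 m / 0.61 m/s = 6230 s = 0.0721 d.
C = 16.84·exp(−0.96·0.0721) = 16.84·0.9331 = 15.72 mg/L.

15.7 mg/L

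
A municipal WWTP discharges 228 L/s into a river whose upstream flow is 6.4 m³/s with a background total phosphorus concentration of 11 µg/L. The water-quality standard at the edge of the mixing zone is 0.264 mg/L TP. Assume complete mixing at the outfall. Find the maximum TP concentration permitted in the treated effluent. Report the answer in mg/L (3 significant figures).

228 L/s = 0.228 m³/s.
11 µg/L = 0.011 mg/L.
Mass balance: 0.264·6.628 = 0.228·Cₑ + 6.4·0.011.
Cₑ = (1.75 − 0.0704) / 0.228 = 7.366 mg/L.

7.37 mg/L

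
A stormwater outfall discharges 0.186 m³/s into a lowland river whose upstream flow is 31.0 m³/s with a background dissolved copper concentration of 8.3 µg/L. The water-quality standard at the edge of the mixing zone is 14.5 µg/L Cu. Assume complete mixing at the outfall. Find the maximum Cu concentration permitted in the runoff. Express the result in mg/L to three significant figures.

8.3 µg/L = 0.0083 mg/L.
14.5 µg/L = 0.0145 mg/L.
Mass balance: 0.0145·31.19 = 0.186·Cₑ + 31·0.0083.
Cₑ = (0.4522 − 0.2573) / 0.186 = 1.048 mg/L.

1.05 mg/L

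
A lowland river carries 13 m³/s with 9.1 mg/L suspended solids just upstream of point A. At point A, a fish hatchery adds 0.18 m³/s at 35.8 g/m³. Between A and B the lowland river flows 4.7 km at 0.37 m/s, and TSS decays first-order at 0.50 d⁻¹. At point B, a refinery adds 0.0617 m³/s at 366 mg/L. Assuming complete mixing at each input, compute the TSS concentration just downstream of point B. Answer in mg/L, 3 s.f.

10.5 mg/L

After input A: C = (13·9.1 + 0.18·35.8) / 13.18 = 9.465 mg/L.
Over the 4.7 km reach to input B (t = 1.27e+04 s = 0.147 d), decay gives C = 9.465·exp(−0.50·0.147) = 8.794 mg/L.
After input B: C = (13.18·8.794 + 0.0617·366) / 13.24 = 10.46 mg/L.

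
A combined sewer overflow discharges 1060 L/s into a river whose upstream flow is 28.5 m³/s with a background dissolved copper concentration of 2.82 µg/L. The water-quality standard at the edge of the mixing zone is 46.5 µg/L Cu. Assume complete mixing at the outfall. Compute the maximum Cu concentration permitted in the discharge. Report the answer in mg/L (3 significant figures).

1060 L/s = 1.06 m³/s.
2.82 µg/L = 0.00282 mg/L.
46.5 µg/L = 0.0465 mg/L.
Mass balance: 0.0465·29.56 = 1.06·Cₑ + 28.5·0.00282.
Cₑ = (1.375 − 0.08037) / 1.06 = 1.221 mg/L.

1.22 mg/L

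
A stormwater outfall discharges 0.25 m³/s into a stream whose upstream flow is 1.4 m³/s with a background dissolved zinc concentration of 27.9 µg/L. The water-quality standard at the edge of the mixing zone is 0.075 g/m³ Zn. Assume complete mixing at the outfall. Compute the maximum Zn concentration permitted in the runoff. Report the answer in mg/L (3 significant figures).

0.339 mg/L

27.9 µg/L = 0.0279 mg/L.
Mass balance: 0.075·1.65 = 0.25·Cₑ + 1.4·0.0279.
Cₑ = (0.1237 − 0.03906) / 0.25 = 0.3388 mg/L.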